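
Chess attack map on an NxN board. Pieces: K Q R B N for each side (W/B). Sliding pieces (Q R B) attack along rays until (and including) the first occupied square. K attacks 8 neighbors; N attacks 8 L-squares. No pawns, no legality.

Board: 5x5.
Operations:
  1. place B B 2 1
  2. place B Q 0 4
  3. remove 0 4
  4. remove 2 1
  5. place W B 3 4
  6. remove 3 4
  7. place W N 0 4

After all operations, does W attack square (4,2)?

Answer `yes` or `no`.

Op 1: place BB@(2,1)
Op 2: place BQ@(0,4)
Op 3: remove (0,4)
Op 4: remove (2,1)
Op 5: place WB@(3,4)
Op 6: remove (3,4)
Op 7: place WN@(0,4)
Per-piece attacks for W:
  WN@(0,4): attacks (1,2) (2,3)
W attacks (4,2): no

Answer: no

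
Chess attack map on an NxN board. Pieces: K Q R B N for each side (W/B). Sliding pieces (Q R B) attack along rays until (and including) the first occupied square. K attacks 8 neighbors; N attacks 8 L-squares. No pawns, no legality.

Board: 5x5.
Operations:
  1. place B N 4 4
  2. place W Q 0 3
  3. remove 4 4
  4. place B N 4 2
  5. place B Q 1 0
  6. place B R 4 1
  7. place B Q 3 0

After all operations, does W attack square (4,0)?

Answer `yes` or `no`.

Op 1: place BN@(4,4)
Op 2: place WQ@(0,3)
Op 3: remove (4,4)
Op 4: place BN@(4,2)
Op 5: place BQ@(1,0)
Op 6: place BR@(4,1)
Op 7: place BQ@(3,0)
Per-piece attacks for W:
  WQ@(0,3): attacks (0,4) (0,2) (0,1) (0,0) (1,3) (2,3) (3,3) (4,3) (1,4) (1,2) (2,1) (3,0) [ray(1,-1) blocked at (3,0)]
W attacks (4,0): no

Answer: no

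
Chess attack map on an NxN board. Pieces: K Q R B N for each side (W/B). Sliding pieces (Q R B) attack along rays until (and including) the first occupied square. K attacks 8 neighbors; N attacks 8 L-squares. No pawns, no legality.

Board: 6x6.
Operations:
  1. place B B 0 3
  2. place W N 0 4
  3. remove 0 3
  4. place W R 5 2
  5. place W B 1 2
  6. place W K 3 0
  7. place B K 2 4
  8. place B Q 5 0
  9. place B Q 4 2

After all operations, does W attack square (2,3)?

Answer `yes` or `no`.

Op 1: place BB@(0,3)
Op 2: place WN@(0,4)
Op 3: remove (0,3)
Op 4: place WR@(5,2)
Op 5: place WB@(1,2)
Op 6: place WK@(3,0)
Op 7: place BK@(2,4)
Op 8: place BQ@(5,0)
Op 9: place BQ@(4,2)
Per-piece attacks for W:
  WN@(0,4): attacks (2,5) (1,2) (2,3)
  WB@(1,2): attacks (2,3) (3,4) (4,5) (2,1) (3,0) (0,3) (0,1) [ray(1,-1) blocked at (3,0)]
  WK@(3,0): attacks (3,1) (4,0) (2,0) (4,1) (2,1)
  WR@(5,2): attacks (5,3) (5,4) (5,5) (5,1) (5,0) (4,2) [ray(0,-1) blocked at (5,0); ray(-1,0) blocked at (4,2)]
W attacks (2,3): yes

Answer: yes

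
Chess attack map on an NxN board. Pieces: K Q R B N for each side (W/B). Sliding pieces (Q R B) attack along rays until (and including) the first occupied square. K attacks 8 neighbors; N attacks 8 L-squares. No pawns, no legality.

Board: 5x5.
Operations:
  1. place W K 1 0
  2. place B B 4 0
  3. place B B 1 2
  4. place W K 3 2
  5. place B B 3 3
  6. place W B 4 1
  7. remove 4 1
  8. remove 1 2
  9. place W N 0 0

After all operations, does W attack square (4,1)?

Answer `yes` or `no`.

Answer: yes

Derivation:
Op 1: place WK@(1,0)
Op 2: place BB@(4,0)
Op 3: place BB@(1,2)
Op 4: place WK@(3,2)
Op 5: place BB@(3,3)
Op 6: place WB@(4,1)
Op 7: remove (4,1)
Op 8: remove (1,2)
Op 9: place WN@(0,0)
Per-piece attacks for W:
  WN@(0,0): attacks (1,2) (2,1)
  WK@(1,0): attacks (1,1) (2,0) (0,0) (2,1) (0,1)
  WK@(3,2): attacks (3,3) (3,1) (4,2) (2,2) (4,3) (4,1) (2,3) (2,1)
W attacks (4,1): yes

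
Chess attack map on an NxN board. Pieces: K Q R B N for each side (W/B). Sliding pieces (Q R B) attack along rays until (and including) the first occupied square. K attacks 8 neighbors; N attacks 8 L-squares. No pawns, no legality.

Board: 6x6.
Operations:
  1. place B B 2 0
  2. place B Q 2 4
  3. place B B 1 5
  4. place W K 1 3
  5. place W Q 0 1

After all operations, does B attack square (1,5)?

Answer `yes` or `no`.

Answer: yes

Derivation:
Op 1: place BB@(2,0)
Op 2: place BQ@(2,4)
Op 3: place BB@(1,5)
Op 4: place WK@(1,3)
Op 5: place WQ@(0,1)
Per-piece attacks for B:
  BB@(1,5): attacks (2,4) (0,4) [ray(1,-1) blocked at (2,4)]
  BB@(2,0): attacks (3,1) (4,2) (5,3) (1,1) (0,2)
  BQ@(2,4): attacks (2,5) (2,3) (2,2) (2,1) (2,0) (3,4) (4,4) (5,4) (1,4) (0,4) (3,5) (3,3) (4,2) (5,1) (1,5) (1,3) [ray(0,-1) blocked at (2,0); ray(-1,1) blocked at (1,5); ray(-1,-1) blocked at (1,3)]
B attacks (1,5): yes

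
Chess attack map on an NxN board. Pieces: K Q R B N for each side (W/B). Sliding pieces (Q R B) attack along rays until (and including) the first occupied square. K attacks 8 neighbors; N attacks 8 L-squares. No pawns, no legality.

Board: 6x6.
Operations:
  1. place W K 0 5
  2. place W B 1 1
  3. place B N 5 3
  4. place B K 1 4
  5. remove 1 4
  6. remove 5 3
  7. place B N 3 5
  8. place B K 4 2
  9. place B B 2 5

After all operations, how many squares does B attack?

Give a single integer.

Op 1: place WK@(0,5)
Op 2: place WB@(1,1)
Op 3: place BN@(5,3)
Op 4: place BK@(1,4)
Op 5: remove (1,4)
Op 6: remove (5,3)
Op 7: place BN@(3,5)
Op 8: place BK@(4,2)
Op 9: place BB@(2,5)
Per-piece attacks for B:
  BB@(2,5): attacks (3,4) (4,3) (5,2) (1,4) (0,3)
  BN@(3,5): attacks (4,3) (5,4) (2,3) (1,4)
  BK@(4,2): attacks (4,3) (4,1) (5,2) (3,2) (5,3) (5,1) (3,3) (3,1)
Union (13 distinct): (0,3) (1,4) (2,3) (3,1) (3,2) (3,3) (3,4) (4,1) (4,3) (5,1) (5,2) (5,3) (5,4)

Answer: 13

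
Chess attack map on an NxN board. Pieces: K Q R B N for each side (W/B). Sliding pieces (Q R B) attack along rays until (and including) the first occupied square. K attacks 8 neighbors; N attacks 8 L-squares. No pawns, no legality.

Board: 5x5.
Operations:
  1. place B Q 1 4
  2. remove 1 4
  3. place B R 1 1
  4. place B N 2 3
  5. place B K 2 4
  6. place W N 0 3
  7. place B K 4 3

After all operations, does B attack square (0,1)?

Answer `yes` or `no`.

Op 1: place BQ@(1,4)
Op 2: remove (1,4)
Op 3: place BR@(1,1)
Op 4: place BN@(2,3)
Op 5: place BK@(2,4)
Op 6: place WN@(0,3)
Op 7: place BK@(4,3)
Per-piece attacks for B:
  BR@(1,1): attacks (1,2) (1,3) (1,4) (1,0) (2,1) (3,1) (4,1) (0,1)
  BN@(2,3): attacks (4,4) (0,4) (3,1) (4,2) (1,1) (0,2)
  BK@(2,4): attacks (2,3) (3,4) (1,4) (3,3) (1,3)
  BK@(4,3): attacks (4,4) (4,2) (3,3) (3,4) (3,2)
B attacks (0,1): yes

Answer: yes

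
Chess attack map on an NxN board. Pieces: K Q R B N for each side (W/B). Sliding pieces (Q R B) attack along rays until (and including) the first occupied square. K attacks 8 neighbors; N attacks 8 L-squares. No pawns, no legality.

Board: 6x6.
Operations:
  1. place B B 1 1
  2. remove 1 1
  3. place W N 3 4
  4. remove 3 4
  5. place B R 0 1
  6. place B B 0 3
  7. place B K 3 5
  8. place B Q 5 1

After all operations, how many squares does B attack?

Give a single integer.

Op 1: place BB@(1,1)
Op 2: remove (1,1)
Op 3: place WN@(3,4)
Op 4: remove (3,4)
Op 5: place BR@(0,1)
Op 6: place BB@(0,3)
Op 7: place BK@(3,5)
Op 8: place BQ@(5,1)
Per-piece attacks for B:
  BR@(0,1): attacks (0,2) (0,3) (0,0) (1,1) (2,1) (3,1) (4,1) (5,1) [ray(0,1) blocked at (0,3); ray(1,0) blocked at (5,1)]
  BB@(0,3): attacks (1,4) (2,5) (1,2) (2,1) (3,0)
  BK@(3,5): attacks (3,4) (4,5) (2,5) (4,4) (2,4)
  BQ@(5,1): attacks (5,2) (5,3) (5,4) (5,5) (5,0) (4,1) (3,1) (2,1) (1,1) (0,1) (4,2) (3,3) (2,4) (1,5) (4,0) [ray(-1,0) blocked at (0,1)]
Union (26 distinct): (0,0) (0,1) (0,2) (0,3) (1,1) (1,2) (1,4) (1,5) (2,1) (2,4) (2,5) (3,0) (3,1) (3,3) (3,4) (4,0) (4,1) (4,2) (4,4) (4,5) (5,0) (5,1) (5,2) (5,3) (5,4) (5,5)

Answer: 26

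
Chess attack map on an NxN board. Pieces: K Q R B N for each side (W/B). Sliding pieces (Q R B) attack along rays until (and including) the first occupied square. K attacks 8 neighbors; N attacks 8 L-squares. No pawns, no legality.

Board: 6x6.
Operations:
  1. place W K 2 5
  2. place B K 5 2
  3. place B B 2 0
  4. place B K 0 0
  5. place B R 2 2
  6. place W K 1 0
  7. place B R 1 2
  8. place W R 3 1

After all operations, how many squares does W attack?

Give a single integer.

Answer: 15

Derivation:
Op 1: place WK@(2,5)
Op 2: place BK@(5,2)
Op 3: place BB@(2,0)
Op 4: place BK@(0,0)
Op 5: place BR@(2,2)
Op 6: place WK@(1,0)
Op 7: place BR@(1,2)
Op 8: place WR@(3,1)
Per-piece attacks for W:
  WK@(1,0): attacks (1,1) (2,0) (0,0) (2,1) (0,1)
  WK@(2,5): attacks (2,4) (3,5) (1,5) (3,4) (1,4)
  WR@(3,1): attacks (3,2) (3,3) (3,4) (3,5) (3,0) (4,1) (5,1) (2,1) (1,1) (0,1)
Union (15 distinct): (0,0) (0,1) (1,1) (1,4) (1,5) (2,0) (2,1) (2,4) (3,0) (3,2) (3,3) (3,4) (3,5) (4,1) (5,1)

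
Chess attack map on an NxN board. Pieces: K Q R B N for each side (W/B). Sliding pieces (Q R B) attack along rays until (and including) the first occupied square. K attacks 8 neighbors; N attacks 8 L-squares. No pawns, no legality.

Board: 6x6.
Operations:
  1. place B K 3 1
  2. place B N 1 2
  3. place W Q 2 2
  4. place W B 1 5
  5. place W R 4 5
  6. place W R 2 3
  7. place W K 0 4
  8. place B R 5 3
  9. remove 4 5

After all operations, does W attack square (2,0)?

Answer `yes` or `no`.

Op 1: place BK@(3,1)
Op 2: place BN@(1,2)
Op 3: place WQ@(2,2)
Op 4: place WB@(1,5)
Op 5: place WR@(4,5)
Op 6: place WR@(2,3)
Op 7: place WK@(0,4)
Op 8: place BR@(5,3)
Op 9: remove (4,5)
Per-piece attacks for W:
  WK@(0,4): attacks (0,5) (0,3) (1,4) (1,5) (1,3)
  WB@(1,5): attacks (2,4) (3,3) (4,2) (5,1) (0,4) [ray(-1,-1) blocked at (0,4)]
  WQ@(2,2): attacks (2,3) (2,1) (2,0) (3,2) (4,2) (5,2) (1,2) (3,3) (4,4) (5,5) (3,1) (1,3) (0,4) (1,1) (0,0) [ray(0,1) blocked at (2,3); ray(-1,0) blocked at (1,2); ray(1,-1) blocked at (3,1); ray(-1,1) blocked at (0,4)]
  WR@(2,3): attacks (2,4) (2,5) (2,2) (3,3) (4,3) (5,3) (1,3) (0,3) [ray(0,-1) blocked at (2,2); ray(1,0) blocked at (5,3)]
W attacks (2,0): yes

Answer: yes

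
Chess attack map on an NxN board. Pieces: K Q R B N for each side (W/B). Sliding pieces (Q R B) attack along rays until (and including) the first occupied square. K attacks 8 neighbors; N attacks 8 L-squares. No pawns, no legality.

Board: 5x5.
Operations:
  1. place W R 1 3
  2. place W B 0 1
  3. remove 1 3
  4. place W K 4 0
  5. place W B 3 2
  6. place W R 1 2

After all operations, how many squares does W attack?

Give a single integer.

Answer: 14

Derivation:
Op 1: place WR@(1,3)
Op 2: place WB@(0,1)
Op 3: remove (1,3)
Op 4: place WK@(4,0)
Op 5: place WB@(3,2)
Op 6: place WR@(1,2)
Per-piece attacks for W:
  WB@(0,1): attacks (1,2) (1,0) [ray(1,1) blocked at (1,2)]
  WR@(1,2): attacks (1,3) (1,4) (1,1) (1,0) (2,2) (3,2) (0,2) [ray(1,0) blocked at (3,2)]
  WB@(3,2): attacks (4,3) (4,1) (2,3) (1,4) (2,1) (1,0)
  WK@(4,0): attacks (4,1) (3,0) (3,1)
Union (14 distinct): (0,2) (1,0) (1,1) (1,2) (1,3) (1,4) (2,1) (2,2) (2,3) (3,0) (3,1) (3,2) (4,1) (4,3)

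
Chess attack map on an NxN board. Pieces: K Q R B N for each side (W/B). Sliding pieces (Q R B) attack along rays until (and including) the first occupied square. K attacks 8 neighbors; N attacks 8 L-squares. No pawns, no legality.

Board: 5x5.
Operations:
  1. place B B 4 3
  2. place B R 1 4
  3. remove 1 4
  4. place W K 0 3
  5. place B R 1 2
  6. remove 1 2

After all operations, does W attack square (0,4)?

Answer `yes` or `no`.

Answer: yes

Derivation:
Op 1: place BB@(4,3)
Op 2: place BR@(1,4)
Op 3: remove (1,4)
Op 4: place WK@(0,3)
Op 5: place BR@(1,2)
Op 6: remove (1,2)
Per-piece attacks for W:
  WK@(0,3): attacks (0,4) (0,2) (1,3) (1,4) (1,2)
W attacks (0,4): yes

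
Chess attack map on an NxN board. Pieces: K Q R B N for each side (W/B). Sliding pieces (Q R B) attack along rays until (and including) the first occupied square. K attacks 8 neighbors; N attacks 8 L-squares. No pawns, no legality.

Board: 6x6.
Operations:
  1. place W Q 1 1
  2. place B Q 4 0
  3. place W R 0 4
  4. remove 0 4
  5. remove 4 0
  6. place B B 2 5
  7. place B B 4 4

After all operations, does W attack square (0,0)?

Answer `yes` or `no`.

Answer: yes

Derivation:
Op 1: place WQ@(1,1)
Op 2: place BQ@(4,0)
Op 3: place WR@(0,4)
Op 4: remove (0,4)
Op 5: remove (4,0)
Op 6: place BB@(2,5)
Op 7: place BB@(4,4)
Per-piece attacks for W:
  WQ@(1,1): attacks (1,2) (1,3) (1,4) (1,5) (1,0) (2,1) (3,1) (4,1) (5,1) (0,1) (2,2) (3,3) (4,4) (2,0) (0,2) (0,0) [ray(1,1) blocked at (4,4)]
W attacks (0,0): yes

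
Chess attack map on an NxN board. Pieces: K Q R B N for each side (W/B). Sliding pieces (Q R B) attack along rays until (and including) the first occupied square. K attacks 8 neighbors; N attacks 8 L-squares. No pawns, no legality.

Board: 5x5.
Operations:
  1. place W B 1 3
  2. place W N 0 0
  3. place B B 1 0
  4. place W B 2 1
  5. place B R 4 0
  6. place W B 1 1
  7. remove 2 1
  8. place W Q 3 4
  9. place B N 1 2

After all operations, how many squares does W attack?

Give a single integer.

Answer: 17

Derivation:
Op 1: place WB@(1,3)
Op 2: place WN@(0,0)
Op 3: place BB@(1,0)
Op 4: place WB@(2,1)
Op 5: place BR@(4,0)
Op 6: place WB@(1,1)
Op 7: remove (2,1)
Op 8: place WQ@(3,4)
Op 9: place BN@(1,2)
Per-piece attacks for W:
  WN@(0,0): attacks (1,2) (2,1)
  WB@(1,1): attacks (2,2) (3,3) (4,4) (2,0) (0,2) (0,0) [ray(-1,-1) blocked at (0,0)]
  WB@(1,3): attacks (2,4) (2,2) (3,1) (4,0) (0,4) (0,2) [ray(1,-1) blocked at (4,0)]
  WQ@(3,4): attacks (3,3) (3,2) (3,1) (3,0) (4,4) (2,4) (1,4) (0,4) (4,3) (2,3) (1,2) [ray(-1,-1) blocked at (1,2)]
Union (17 distinct): (0,0) (0,2) (0,4) (1,2) (1,4) (2,0) (2,1) (2,2) (2,3) (2,4) (3,0) (3,1) (3,2) (3,3) (4,0) (4,3) (4,4)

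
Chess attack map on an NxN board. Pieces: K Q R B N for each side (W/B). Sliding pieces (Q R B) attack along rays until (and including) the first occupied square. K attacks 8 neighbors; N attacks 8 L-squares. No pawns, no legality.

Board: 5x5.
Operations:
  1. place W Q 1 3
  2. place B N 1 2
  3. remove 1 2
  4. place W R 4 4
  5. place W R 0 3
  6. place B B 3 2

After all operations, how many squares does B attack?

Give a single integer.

Op 1: place WQ@(1,3)
Op 2: place BN@(1,2)
Op 3: remove (1,2)
Op 4: place WR@(4,4)
Op 5: place WR@(0,3)
Op 6: place BB@(3,2)
Per-piece attacks for B:
  BB@(3,2): attacks (4,3) (4,1) (2,3) (1,4) (2,1) (1,0)
Union (6 distinct): (1,0) (1,4) (2,1) (2,3) (4,1) (4,3)

Answer: 6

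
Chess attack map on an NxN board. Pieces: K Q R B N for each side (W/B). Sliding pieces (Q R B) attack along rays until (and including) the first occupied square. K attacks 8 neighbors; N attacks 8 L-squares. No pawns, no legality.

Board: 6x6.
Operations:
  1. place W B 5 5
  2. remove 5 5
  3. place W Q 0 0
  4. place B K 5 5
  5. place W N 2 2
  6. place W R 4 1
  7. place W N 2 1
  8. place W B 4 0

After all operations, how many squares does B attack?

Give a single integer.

Answer: 3

Derivation:
Op 1: place WB@(5,5)
Op 2: remove (5,5)
Op 3: place WQ@(0,0)
Op 4: place BK@(5,5)
Op 5: place WN@(2,2)
Op 6: place WR@(4,1)
Op 7: place WN@(2,1)
Op 8: place WB@(4,0)
Per-piece attacks for B:
  BK@(5,5): attacks (5,4) (4,5) (4,4)
Union (3 distinct): (4,4) (4,5) (5,4)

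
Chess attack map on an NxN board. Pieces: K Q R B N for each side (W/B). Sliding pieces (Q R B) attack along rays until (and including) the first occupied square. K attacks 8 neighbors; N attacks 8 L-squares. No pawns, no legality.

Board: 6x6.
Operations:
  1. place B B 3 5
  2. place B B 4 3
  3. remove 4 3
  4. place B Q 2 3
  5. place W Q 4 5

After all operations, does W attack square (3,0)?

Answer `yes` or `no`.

Answer: no

Derivation:
Op 1: place BB@(3,5)
Op 2: place BB@(4,3)
Op 3: remove (4,3)
Op 4: place BQ@(2,3)
Op 5: place WQ@(4,5)
Per-piece attacks for W:
  WQ@(4,5): attacks (4,4) (4,3) (4,2) (4,1) (4,0) (5,5) (3,5) (5,4) (3,4) (2,3) [ray(-1,0) blocked at (3,5); ray(-1,-1) blocked at (2,3)]
W attacks (3,0): no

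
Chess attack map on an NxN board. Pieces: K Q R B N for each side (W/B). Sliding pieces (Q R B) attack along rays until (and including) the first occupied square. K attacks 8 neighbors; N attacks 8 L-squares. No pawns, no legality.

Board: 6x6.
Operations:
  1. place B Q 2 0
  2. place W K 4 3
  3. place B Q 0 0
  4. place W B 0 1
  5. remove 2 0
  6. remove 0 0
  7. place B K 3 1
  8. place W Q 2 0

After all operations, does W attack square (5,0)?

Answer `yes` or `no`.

Op 1: place BQ@(2,0)
Op 2: place WK@(4,3)
Op 3: place BQ@(0,0)
Op 4: place WB@(0,1)
Op 5: remove (2,0)
Op 6: remove (0,0)
Op 7: place BK@(3,1)
Op 8: place WQ@(2,0)
Per-piece attacks for W:
  WB@(0,1): attacks (1,2) (2,3) (3,4) (4,5) (1,0)
  WQ@(2,0): attacks (2,1) (2,2) (2,3) (2,4) (2,5) (3,0) (4,0) (5,0) (1,0) (0,0) (3,1) (1,1) (0,2) [ray(1,1) blocked at (3,1)]
  WK@(4,3): attacks (4,4) (4,2) (5,3) (3,3) (5,4) (5,2) (3,4) (3,2)
W attacks (5,0): yes

Answer: yes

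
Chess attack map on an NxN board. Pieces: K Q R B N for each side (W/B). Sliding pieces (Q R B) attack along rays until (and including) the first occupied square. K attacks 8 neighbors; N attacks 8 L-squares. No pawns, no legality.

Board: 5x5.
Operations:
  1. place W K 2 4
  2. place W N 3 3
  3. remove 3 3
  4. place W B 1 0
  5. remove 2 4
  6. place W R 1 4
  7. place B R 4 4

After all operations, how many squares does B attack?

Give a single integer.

Op 1: place WK@(2,4)
Op 2: place WN@(3,3)
Op 3: remove (3,3)
Op 4: place WB@(1,0)
Op 5: remove (2,4)
Op 6: place WR@(1,4)
Op 7: place BR@(4,4)
Per-piece attacks for B:
  BR@(4,4): attacks (4,3) (4,2) (4,1) (4,0) (3,4) (2,4) (1,4) [ray(-1,0) blocked at (1,4)]
Union (7 distinct): (1,4) (2,4) (3,4) (4,0) (4,1) (4,2) (4,3)

Answer: 7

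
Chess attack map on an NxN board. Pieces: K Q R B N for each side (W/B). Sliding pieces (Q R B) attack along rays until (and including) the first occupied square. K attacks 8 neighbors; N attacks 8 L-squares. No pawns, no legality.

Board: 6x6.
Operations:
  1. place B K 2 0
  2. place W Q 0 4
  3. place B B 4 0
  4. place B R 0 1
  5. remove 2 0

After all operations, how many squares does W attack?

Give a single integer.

Answer: 14

Derivation:
Op 1: place BK@(2,0)
Op 2: place WQ@(0,4)
Op 3: place BB@(4,0)
Op 4: place BR@(0,1)
Op 5: remove (2,0)
Per-piece attacks for W:
  WQ@(0,4): attacks (0,5) (0,3) (0,2) (0,1) (1,4) (2,4) (3,4) (4,4) (5,4) (1,5) (1,3) (2,2) (3,1) (4,0) [ray(0,-1) blocked at (0,1); ray(1,-1) blocked at (4,0)]
Union (14 distinct): (0,1) (0,2) (0,3) (0,5) (1,3) (1,4) (1,5) (2,2) (2,4) (3,1) (3,4) (4,0) (4,4) (5,4)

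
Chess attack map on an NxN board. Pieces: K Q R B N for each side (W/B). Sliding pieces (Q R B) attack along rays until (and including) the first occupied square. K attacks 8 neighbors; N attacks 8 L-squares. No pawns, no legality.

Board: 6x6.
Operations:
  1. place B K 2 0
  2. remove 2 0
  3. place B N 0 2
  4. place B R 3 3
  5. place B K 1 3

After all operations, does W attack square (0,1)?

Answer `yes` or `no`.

Op 1: place BK@(2,0)
Op 2: remove (2,0)
Op 3: place BN@(0,2)
Op 4: place BR@(3,3)
Op 5: place BK@(1,3)
Per-piece attacks for W:
W attacks (0,1): no

Answer: no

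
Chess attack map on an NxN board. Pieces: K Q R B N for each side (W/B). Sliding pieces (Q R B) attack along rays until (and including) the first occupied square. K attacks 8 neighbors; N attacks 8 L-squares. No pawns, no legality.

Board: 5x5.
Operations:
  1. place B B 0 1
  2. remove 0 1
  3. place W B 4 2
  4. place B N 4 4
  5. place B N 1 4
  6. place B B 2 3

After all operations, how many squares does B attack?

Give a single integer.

Answer: 10

Derivation:
Op 1: place BB@(0,1)
Op 2: remove (0,1)
Op 3: place WB@(4,2)
Op 4: place BN@(4,4)
Op 5: place BN@(1,4)
Op 6: place BB@(2,3)
Per-piece attacks for B:
  BN@(1,4): attacks (2,2) (3,3) (0,2)
  BB@(2,3): attacks (3,4) (3,2) (4,1) (1,4) (1,2) (0,1) [ray(-1,1) blocked at (1,4)]
  BN@(4,4): attacks (3,2) (2,3)
Union (10 distinct): (0,1) (0,2) (1,2) (1,4) (2,2) (2,3) (3,2) (3,3) (3,4) (4,1)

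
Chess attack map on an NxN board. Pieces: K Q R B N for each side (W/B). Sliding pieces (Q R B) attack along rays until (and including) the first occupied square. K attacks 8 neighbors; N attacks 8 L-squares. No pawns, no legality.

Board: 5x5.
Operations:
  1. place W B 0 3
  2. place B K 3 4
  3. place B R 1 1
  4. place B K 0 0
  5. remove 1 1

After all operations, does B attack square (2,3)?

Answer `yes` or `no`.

Op 1: place WB@(0,3)
Op 2: place BK@(3,4)
Op 3: place BR@(1,1)
Op 4: place BK@(0,0)
Op 5: remove (1,1)
Per-piece attacks for B:
  BK@(0,0): attacks (0,1) (1,0) (1,1)
  BK@(3,4): attacks (3,3) (4,4) (2,4) (4,3) (2,3)
B attacks (2,3): yes

Answer: yes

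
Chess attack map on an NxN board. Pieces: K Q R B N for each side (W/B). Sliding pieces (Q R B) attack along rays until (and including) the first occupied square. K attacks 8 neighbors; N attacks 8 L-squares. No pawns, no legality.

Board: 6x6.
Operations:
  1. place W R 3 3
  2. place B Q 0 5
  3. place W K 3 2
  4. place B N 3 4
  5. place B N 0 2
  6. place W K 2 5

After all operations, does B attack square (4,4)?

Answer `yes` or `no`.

Op 1: place WR@(3,3)
Op 2: place BQ@(0,5)
Op 3: place WK@(3,2)
Op 4: place BN@(3,4)
Op 5: place BN@(0,2)
Op 6: place WK@(2,5)
Per-piece attacks for B:
  BN@(0,2): attacks (1,4) (2,3) (1,0) (2,1)
  BQ@(0,5): attacks (0,4) (0,3) (0,2) (1,5) (2,5) (1,4) (2,3) (3,2) [ray(0,-1) blocked at (0,2); ray(1,0) blocked at (2,5); ray(1,-1) blocked at (3,2)]
  BN@(3,4): attacks (5,5) (1,5) (4,2) (5,3) (2,2) (1,3)
B attacks (4,4): no

Answer: no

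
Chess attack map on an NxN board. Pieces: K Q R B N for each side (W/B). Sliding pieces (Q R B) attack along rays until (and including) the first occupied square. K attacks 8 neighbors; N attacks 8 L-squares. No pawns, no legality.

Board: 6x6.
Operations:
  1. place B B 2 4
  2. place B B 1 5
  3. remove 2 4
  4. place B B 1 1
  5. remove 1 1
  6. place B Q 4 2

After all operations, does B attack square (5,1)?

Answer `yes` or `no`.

Op 1: place BB@(2,4)
Op 2: place BB@(1,5)
Op 3: remove (2,4)
Op 4: place BB@(1,1)
Op 5: remove (1,1)
Op 6: place BQ@(4,2)
Per-piece attacks for B:
  BB@(1,5): attacks (2,4) (3,3) (4,2) (0,4) [ray(1,-1) blocked at (4,2)]
  BQ@(4,2): attacks (4,3) (4,4) (4,5) (4,1) (4,0) (5,2) (3,2) (2,2) (1,2) (0,2) (5,3) (5,1) (3,3) (2,4) (1,5) (3,1) (2,0) [ray(-1,1) blocked at (1,5)]
B attacks (5,1): yes

Answer: yes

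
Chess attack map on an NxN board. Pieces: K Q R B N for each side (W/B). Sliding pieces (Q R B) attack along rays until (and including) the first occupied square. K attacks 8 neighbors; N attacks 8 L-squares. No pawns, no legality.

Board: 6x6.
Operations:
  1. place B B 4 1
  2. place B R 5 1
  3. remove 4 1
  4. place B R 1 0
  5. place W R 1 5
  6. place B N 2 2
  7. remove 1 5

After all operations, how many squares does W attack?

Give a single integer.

Answer: 0

Derivation:
Op 1: place BB@(4,1)
Op 2: place BR@(5,1)
Op 3: remove (4,1)
Op 4: place BR@(1,0)
Op 5: place WR@(1,5)
Op 6: place BN@(2,2)
Op 7: remove (1,5)
Per-piece attacks for W:
Union (0 distinct): (none)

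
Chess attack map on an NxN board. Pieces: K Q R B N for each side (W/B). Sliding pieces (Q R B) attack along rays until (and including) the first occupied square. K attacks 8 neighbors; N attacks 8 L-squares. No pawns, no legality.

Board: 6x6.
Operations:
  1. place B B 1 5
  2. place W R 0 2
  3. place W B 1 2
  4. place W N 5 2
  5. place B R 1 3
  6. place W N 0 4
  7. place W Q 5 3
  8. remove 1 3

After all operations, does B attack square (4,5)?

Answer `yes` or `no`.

Answer: no

Derivation:
Op 1: place BB@(1,5)
Op 2: place WR@(0,2)
Op 3: place WB@(1,2)
Op 4: place WN@(5,2)
Op 5: place BR@(1,3)
Op 6: place WN@(0,4)
Op 7: place WQ@(5,3)
Op 8: remove (1,3)
Per-piece attacks for B:
  BB@(1,5): attacks (2,4) (3,3) (4,2) (5,1) (0,4) [ray(-1,-1) blocked at (0,4)]
B attacks (4,5): no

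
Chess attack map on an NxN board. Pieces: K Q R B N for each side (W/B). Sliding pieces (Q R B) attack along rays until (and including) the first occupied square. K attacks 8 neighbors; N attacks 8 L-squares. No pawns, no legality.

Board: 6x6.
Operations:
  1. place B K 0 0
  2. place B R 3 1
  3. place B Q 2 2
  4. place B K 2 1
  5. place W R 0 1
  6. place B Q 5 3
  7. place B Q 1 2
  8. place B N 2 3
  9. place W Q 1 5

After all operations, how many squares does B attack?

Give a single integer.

Answer: 30

Derivation:
Op 1: place BK@(0,0)
Op 2: place BR@(3,1)
Op 3: place BQ@(2,2)
Op 4: place BK@(2,1)
Op 5: place WR@(0,1)
Op 6: place BQ@(5,3)
Op 7: place BQ@(1,2)
Op 8: place BN@(2,3)
Op 9: place WQ@(1,5)
Per-piece attacks for B:
  BK@(0,0): attacks (0,1) (1,0) (1,1)
  BQ@(1,2): attacks (1,3) (1,4) (1,5) (1,1) (1,0) (2,2) (0,2) (2,3) (2,1) (0,3) (0,1) [ray(0,1) blocked at (1,5); ray(1,0) blocked at (2,2); ray(1,1) blocked at (2,3); ray(1,-1) blocked at (2,1); ray(-1,-1) blocked at (0,1)]
  BK@(2,1): attacks (2,2) (2,0) (3,1) (1,1) (3,2) (3,0) (1,2) (1,0)
  BQ@(2,2): attacks (2,3) (2,1) (3,2) (4,2) (5,2) (1,2) (3,3) (4,4) (5,5) (3,1) (1,3) (0,4) (1,1) (0,0) [ray(0,1) blocked at (2,3); ray(0,-1) blocked at (2,1); ray(-1,0) blocked at (1,2); ray(1,-1) blocked at (3,1); ray(-1,-1) blocked at (0,0)]
  BN@(2,3): attacks (3,5) (4,4) (1,5) (0,4) (3,1) (4,2) (1,1) (0,2)
  BR@(3,1): attacks (3,2) (3,3) (3,4) (3,5) (3,0) (4,1) (5,1) (2,1) [ray(-1,0) blocked at (2,1)]
  BQ@(5,3): attacks (5,4) (5,5) (5,2) (5,1) (5,0) (4,3) (3,3) (2,3) (4,4) (3,5) (4,2) (3,1) [ray(-1,0) blocked at (2,3); ray(-1,-1) blocked at (3,1)]
Union (30 distinct): (0,0) (0,1) (0,2) (0,3) (0,4) (1,0) (1,1) (1,2) (1,3) (1,4) (1,5) (2,0) (2,1) (2,2) (2,3) (3,0) (3,1) (3,2) (3,3) (3,4) (3,5) (4,1) (4,2) (4,3) (4,4) (5,0) (5,1) (5,2) (5,4) (5,5)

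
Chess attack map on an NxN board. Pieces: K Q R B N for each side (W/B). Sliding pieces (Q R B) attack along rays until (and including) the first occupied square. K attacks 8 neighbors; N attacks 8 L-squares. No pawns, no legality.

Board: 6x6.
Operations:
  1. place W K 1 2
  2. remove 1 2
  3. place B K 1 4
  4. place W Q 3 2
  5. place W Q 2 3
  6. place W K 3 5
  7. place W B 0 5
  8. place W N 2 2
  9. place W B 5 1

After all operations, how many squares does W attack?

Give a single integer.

Answer: 28

Derivation:
Op 1: place WK@(1,2)
Op 2: remove (1,2)
Op 3: place BK@(1,4)
Op 4: place WQ@(3,2)
Op 5: place WQ@(2,3)
Op 6: place WK@(3,5)
Op 7: place WB@(0,5)
Op 8: place WN@(2,2)
Op 9: place WB@(5,1)
Per-piece attacks for W:
  WB@(0,5): attacks (1,4) [ray(1,-1) blocked at (1,4)]
  WN@(2,2): attacks (3,4) (4,3) (1,4) (0,3) (3,0) (4,1) (1,0) (0,1)
  WQ@(2,3): attacks (2,4) (2,5) (2,2) (3,3) (4,3) (5,3) (1,3) (0,3) (3,4) (4,5) (3,2) (1,4) (1,2) (0,1) [ray(0,-1) blocked at (2,2); ray(1,-1) blocked at (3,2); ray(-1,1) blocked at (1,4)]
  WQ@(3,2): attacks (3,3) (3,4) (3,5) (3,1) (3,0) (4,2) (5,2) (2,2) (4,3) (5,4) (4,1) (5,0) (2,3) (2,1) (1,0) [ray(0,1) blocked at (3,5); ray(-1,0) blocked at (2,2); ray(-1,1) blocked at (2,3)]
  WK@(3,5): attacks (3,4) (4,5) (2,5) (4,4) (2,4)
  WB@(5,1): attacks (4,2) (3,3) (2,4) (1,5) (4,0)
Union (28 distinct): (0,1) (0,3) (1,0) (1,2) (1,3) (1,4) (1,5) (2,1) (2,2) (2,3) (2,4) (2,5) (3,0) (3,1) (3,2) (3,3) (3,4) (3,5) (4,0) (4,1) (4,2) (4,3) (4,4) (4,5) (5,0) (5,2) (5,3) (5,4)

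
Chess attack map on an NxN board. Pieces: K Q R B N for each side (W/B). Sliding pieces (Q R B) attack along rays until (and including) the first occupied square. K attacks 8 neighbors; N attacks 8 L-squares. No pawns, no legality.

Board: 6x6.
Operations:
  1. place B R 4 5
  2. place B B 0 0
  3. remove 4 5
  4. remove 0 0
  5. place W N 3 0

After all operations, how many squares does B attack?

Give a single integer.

Op 1: place BR@(4,5)
Op 2: place BB@(0,0)
Op 3: remove (4,5)
Op 4: remove (0,0)
Op 5: place WN@(3,0)
Per-piece attacks for B:
Union (0 distinct): (none)

Answer: 0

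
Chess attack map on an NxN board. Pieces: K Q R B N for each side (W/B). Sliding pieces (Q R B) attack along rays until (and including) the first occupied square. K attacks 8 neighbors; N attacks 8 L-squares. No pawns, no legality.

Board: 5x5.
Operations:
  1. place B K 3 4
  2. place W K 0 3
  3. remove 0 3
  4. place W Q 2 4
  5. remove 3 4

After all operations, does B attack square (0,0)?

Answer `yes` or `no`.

Op 1: place BK@(3,4)
Op 2: place WK@(0,3)
Op 3: remove (0,3)
Op 4: place WQ@(2,4)
Op 5: remove (3,4)
Per-piece attacks for B:
B attacks (0,0): no

Answer: no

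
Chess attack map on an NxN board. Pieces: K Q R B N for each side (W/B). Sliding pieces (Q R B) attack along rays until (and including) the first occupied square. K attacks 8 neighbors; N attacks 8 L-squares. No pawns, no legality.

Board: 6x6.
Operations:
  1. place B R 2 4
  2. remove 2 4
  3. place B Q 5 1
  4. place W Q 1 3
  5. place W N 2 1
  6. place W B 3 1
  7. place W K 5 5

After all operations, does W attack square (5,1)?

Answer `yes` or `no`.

Answer: no

Derivation:
Op 1: place BR@(2,4)
Op 2: remove (2,4)
Op 3: place BQ@(5,1)
Op 4: place WQ@(1,3)
Op 5: place WN@(2,1)
Op 6: place WB@(3,1)
Op 7: place WK@(5,5)
Per-piece attacks for W:
  WQ@(1,3): attacks (1,4) (1,5) (1,2) (1,1) (1,0) (2,3) (3,3) (4,3) (5,3) (0,3) (2,4) (3,5) (2,2) (3,1) (0,4) (0,2) [ray(1,-1) blocked at (3,1)]
  WN@(2,1): attacks (3,3) (4,2) (1,3) (0,2) (4,0) (0,0)
  WB@(3,1): attacks (4,2) (5,3) (4,0) (2,2) (1,3) (2,0) [ray(-1,1) blocked at (1,3)]
  WK@(5,5): attacks (5,4) (4,5) (4,4)
W attacks (5,1): no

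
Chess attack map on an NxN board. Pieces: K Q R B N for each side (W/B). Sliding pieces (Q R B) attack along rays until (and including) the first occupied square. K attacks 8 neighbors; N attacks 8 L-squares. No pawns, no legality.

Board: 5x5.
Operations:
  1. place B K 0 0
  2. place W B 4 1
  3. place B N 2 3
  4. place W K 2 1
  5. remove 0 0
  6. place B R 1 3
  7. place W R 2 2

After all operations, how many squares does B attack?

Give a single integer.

Answer: 11

Derivation:
Op 1: place BK@(0,0)
Op 2: place WB@(4,1)
Op 3: place BN@(2,3)
Op 4: place WK@(2,1)
Op 5: remove (0,0)
Op 6: place BR@(1,3)
Op 7: place WR@(2,2)
Per-piece attacks for B:
  BR@(1,3): attacks (1,4) (1,2) (1,1) (1,0) (2,3) (0,3) [ray(1,0) blocked at (2,3)]
  BN@(2,3): attacks (4,4) (0,4) (3,1) (4,2) (1,1) (0,2)
Union (11 distinct): (0,2) (0,3) (0,4) (1,0) (1,1) (1,2) (1,4) (2,3) (3,1) (4,2) (4,4)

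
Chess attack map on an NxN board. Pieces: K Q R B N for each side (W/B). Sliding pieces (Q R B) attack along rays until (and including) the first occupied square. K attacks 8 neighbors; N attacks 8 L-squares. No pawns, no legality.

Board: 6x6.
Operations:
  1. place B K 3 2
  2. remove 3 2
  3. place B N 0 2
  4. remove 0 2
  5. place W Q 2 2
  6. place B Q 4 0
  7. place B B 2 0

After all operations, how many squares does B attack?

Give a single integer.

Answer: 14

Derivation:
Op 1: place BK@(3,2)
Op 2: remove (3,2)
Op 3: place BN@(0,2)
Op 4: remove (0,2)
Op 5: place WQ@(2,2)
Op 6: place BQ@(4,0)
Op 7: place BB@(2,0)
Per-piece attacks for B:
  BB@(2,0): attacks (3,1) (4,2) (5,3) (1,1) (0,2)
  BQ@(4,0): attacks (4,1) (4,2) (4,3) (4,4) (4,5) (5,0) (3,0) (2,0) (5,1) (3,1) (2,2) [ray(-1,0) blocked at (2,0); ray(-1,1) blocked at (2,2)]
Union (14 distinct): (0,2) (1,1) (2,0) (2,2) (3,0) (3,1) (4,1) (4,2) (4,3) (4,4) (4,5) (5,0) (5,1) (5,3)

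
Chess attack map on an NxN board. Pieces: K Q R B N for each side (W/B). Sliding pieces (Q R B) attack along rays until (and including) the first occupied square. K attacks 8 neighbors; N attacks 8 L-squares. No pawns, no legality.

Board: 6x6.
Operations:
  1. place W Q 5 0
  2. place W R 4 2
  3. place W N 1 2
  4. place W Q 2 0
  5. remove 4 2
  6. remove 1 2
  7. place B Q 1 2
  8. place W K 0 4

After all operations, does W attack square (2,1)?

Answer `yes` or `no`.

Answer: yes

Derivation:
Op 1: place WQ@(5,0)
Op 2: place WR@(4,2)
Op 3: place WN@(1,2)
Op 4: place WQ@(2,0)
Op 5: remove (4,2)
Op 6: remove (1,2)
Op 7: place BQ@(1,2)
Op 8: place WK@(0,4)
Per-piece attacks for W:
  WK@(0,4): attacks (0,5) (0,3) (1,4) (1,5) (1,3)
  WQ@(2,0): attacks (2,1) (2,2) (2,3) (2,4) (2,5) (3,0) (4,0) (5,0) (1,0) (0,0) (3,1) (4,2) (5,3) (1,1) (0,2) [ray(1,0) blocked at (5,0)]
  WQ@(5,0): attacks (5,1) (5,2) (5,3) (5,4) (5,5) (4,0) (3,0) (2,0) (4,1) (3,2) (2,3) (1,4) (0,5) [ray(-1,0) blocked at (2,0)]
W attacks (2,1): yes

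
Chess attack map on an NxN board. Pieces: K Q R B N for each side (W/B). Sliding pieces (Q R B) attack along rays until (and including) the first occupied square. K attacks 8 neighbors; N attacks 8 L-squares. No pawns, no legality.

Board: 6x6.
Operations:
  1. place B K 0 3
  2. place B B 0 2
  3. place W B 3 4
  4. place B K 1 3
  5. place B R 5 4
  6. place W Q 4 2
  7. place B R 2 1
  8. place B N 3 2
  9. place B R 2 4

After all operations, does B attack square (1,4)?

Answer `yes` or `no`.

Op 1: place BK@(0,3)
Op 2: place BB@(0,2)
Op 3: place WB@(3,4)
Op 4: place BK@(1,3)
Op 5: place BR@(5,4)
Op 6: place WQ@(4,2)
Op 7: place BR@(2,1)
Op 8: place BN@(3,2)
Op 9: place BR@(2,4)
Per-piece attacks for B:
  BB@(0,2): attacks (1,3) (1,1) (2,0) [ray(1,1) blocked at (1,3)]
  BK@(0,3): attacks (0,4) (0,2) (1,3) (1,4) (1,2)
  BK@(1,3): attacks (1,4) (1,2) (2,3) (0,3) (2,4) (2,2) (0,4) (0,2)
  BR@(2,1): attacks (2,2) (2,3) (2,4) (2,0) (3,1) (4,1) (5,1) (1,1) (0,1) [ray(0,1) blocked at (2,4)]
  BR@(2,4): attacks (2,5) (2,3) (2,2) (2,1) (3,4) (1,4) (0,4) [ray(0,-1) blocked at (2,1); ray(1,0) blocked at (3,4)]
  BN@(3,2): attacks (4,4) (5,3) (2,4) (1,3) (4,0) (5,1) (2,0) (1,1)
  BR@(5,4): attacks (5,5) (5,3) (5,2) (5,1) (5,0) (4,4) (3,4) [ray(-1,0) blocked at (3,4)]
B attacks (1,4): yes

Answer: yes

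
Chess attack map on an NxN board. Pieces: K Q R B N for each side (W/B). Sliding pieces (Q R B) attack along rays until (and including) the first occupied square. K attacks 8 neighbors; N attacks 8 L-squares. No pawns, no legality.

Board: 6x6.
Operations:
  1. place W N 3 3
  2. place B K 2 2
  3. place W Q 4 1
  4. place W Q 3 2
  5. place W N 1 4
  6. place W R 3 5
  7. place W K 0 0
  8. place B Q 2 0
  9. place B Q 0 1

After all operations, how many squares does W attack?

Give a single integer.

Answer: 29

Derivation:
Op 1: place WN@(3,3)
Op 2: place BK@(2,2)
Op 3: place WQ@(4,1)
Op 4: place WQ@(3,2)
Op 5: place WN@(1,4)
Op 6: place WR@(3,5)
Op 7: place WK@(0,0)
Op 8: place BQ@(2,0)
Op 9: place BQ@(0,1)
Per-piece attacks for W:
  WK@(0,0): attacks (0,1) (1,0) (1,1)
  WN@(1,4): attacks (3,5) (2,2) (3,3) (0,2)
  WQ@(3,2): attacks (3,3) (3,1) (3,0) (4,2) (5,2) (2,2) (4,3) (5,4) (4,1) (2,3) (1,4) (2,1) (1,0) [ray(0,1) blocked at (3,3); ray(-1,0) blocked at (2,2); ray(1,-1) blocked at (4,1); ray(-1,1) blocked at (1,4)]
  WN@(3,3): attacks (4,5) (5,4) (2,5) (1,4) (4,1) (5,2) (2,1) (1,2)
  WR@(3,5): attacks (3,4) (3,3) (4,5) (5,5) (2,5) (1,5) (0,5) [ray(0,-1) blocked at (3,3)]
  WQ@(4,1): attacks (4,2) (4,3) (4,4) (4,5) (4,0) (5,1) (3,1) (2,1) (1,1) (0,1) (5,2) (5,0) (3,2) (3,0) [ray(-1,0) blocked at (0,1); ray(-1,1) blocked at (3,2)]
Union (29 distinct): (0,1) (0,2) (0,5) (1,0) (1,1) (1,2) (1,4) (1,5) (2,1) (2,2) (2,3) (2,5) (3,0) (3,1) (3,2) (3,3) (3,4) (3,5) (4,0) (4,1) (4,2) (4,3) (4,4) (4,5) (5,0) (5,1) (5,2) (5,4) (5,5)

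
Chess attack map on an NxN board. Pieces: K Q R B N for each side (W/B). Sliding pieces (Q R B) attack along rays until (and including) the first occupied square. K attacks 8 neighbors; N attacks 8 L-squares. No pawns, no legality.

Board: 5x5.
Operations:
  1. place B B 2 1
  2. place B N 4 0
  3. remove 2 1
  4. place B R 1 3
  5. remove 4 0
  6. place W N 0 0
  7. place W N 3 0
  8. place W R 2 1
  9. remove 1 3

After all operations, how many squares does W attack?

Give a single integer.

Answer: 11

Derivation:
Op 1: place BB@(2,1)
Op 2: place BN@(4,0)
Op 3: remove (2,1)
Op 4: place BR@(1,3)
Op 5: remove (4,0)
Op 6: place WN@(0,0)
Op 7: place WN@(3,0)
Op 8: place WR@(2,1)
Op 9: remove (1,3)
Per-piece attacks for W:
  WN@(0,0): attacks (1,2) (2,1)
  WR@(2,1): attacks (2,2) (2,3) (2,4) (2,0) (3,1) (4,1) (1,1) (0,1)
  WN@(3,0): attacks (4,2) (2,2) (1,1)
Union (11 distinct): (0,1) (1,1) (1,2) (2,0) (2,1) (2,2) (2,3) (2,4) (3,1) (4,1) (4,2)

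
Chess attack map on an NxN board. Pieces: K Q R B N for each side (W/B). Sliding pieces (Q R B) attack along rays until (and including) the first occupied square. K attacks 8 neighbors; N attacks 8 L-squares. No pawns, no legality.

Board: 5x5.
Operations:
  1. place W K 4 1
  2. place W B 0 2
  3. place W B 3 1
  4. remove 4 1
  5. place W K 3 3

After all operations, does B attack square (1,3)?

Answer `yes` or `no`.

Answer: no

Derivation:
Op 1: place WK@(4,1)
Op 2: place WB@(0,2)
Op 3: place WB@(3,1)
Op 4: remove (4,1)
Op 5: place WK@(3,3)
Per-piece attacks for B:
B attacks (1,3): no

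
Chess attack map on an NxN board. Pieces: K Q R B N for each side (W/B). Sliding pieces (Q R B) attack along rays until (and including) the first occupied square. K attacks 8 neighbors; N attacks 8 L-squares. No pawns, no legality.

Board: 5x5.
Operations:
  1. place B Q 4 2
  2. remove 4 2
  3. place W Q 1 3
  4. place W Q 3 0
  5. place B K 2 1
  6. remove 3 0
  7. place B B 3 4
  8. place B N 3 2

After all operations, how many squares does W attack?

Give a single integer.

Answer: 14

Derivation:
Op 1: place BQ@(4,2)
Op 2: remove (4,2)
Op 3: place WQ@(1,3)
Op 4: place WQ@(3,0)
Op 5: place BK@(2,1)
Op 6: remove (3,0)
Op 7: place BB@(3,4)
Op 8: place BN@(3,2)
Per-piece attacks for W:
  WQ@(1,3): attacks (1,4) (1,2) (1,1) (1,0) (2,3) (3,3) (4,3) (0,3) (2,4) (2,2) (3,1) (4,0) (0,4) (0,2)
Union (14 distinct): (0,2) (0,3) (0,4) (1,0) (1,1) (1,2) (1,4) (2,2) (2,3) (2,4) (3,1) (3,3) (4,0) (4,3)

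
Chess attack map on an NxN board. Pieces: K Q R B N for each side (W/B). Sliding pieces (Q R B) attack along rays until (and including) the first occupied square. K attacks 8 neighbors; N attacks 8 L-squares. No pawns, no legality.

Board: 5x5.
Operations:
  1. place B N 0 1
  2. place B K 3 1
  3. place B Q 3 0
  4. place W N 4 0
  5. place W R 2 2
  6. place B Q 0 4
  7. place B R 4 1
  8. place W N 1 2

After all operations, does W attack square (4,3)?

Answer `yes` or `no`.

Answer: no

Derivation:
Op 1: place BN@(0,1)
Op 2: place BK@(3,1)
Op 3: place BQ@(3,0)
Op 4: place WN@(4,0)
Op 5: place WR@(2,2)
Op 6: place BQ@(0,4)
Op 7: place BR@(4,1)
Op 8: place WN@(1,2)
Per-piece attacks for W:
  WN@(1,2): attacks (2,4) (3,3) (0,4) (2,0) (3,1) (0,0)
  WR@(2,2): attacks (2,3) (2,4) (2,1) (2,0) (3,2) (4,2) (1,2) [ray(-1,0) blocked at (1,2)]
  WN@(4,0): attacks (3,2) (2,1)
W attacks (4,3): no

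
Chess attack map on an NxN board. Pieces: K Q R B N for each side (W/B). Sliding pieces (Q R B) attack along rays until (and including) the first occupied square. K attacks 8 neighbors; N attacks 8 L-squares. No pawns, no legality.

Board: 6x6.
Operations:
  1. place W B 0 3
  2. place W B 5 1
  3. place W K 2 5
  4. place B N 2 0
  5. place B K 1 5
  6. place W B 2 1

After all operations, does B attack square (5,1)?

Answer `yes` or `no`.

Op 1: place WB@(0,3)
Op 2: place WB@(5,1)
Op 3: place WK@(2,5)
Op 4: place BN@(2,0)
Op 5: place BK@(1,5)
Op 6: place WB@(2,1)
Per-piece attacks for B:
  BK@(1,5): attacks (1,4) (2,5) (0,5) (2,4) (0,4)
  BN@(2,0): attacks (3,2) (4,1) (1,2) (0,1)
B attacks (5,1): no

Answer: no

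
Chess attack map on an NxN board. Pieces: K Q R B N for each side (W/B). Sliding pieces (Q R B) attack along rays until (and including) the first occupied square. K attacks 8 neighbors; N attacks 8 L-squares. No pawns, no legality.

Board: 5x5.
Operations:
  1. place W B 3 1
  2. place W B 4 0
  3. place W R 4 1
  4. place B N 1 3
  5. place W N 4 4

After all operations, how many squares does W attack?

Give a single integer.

Op 1: place WB@(3,1)
Op 2: place WB@(4,0)
Op 3: place WR@(4,1)
Op 4: place BN@(1,3)
Op 5: place WN@(4,4)
Per-piece attacks for W:
  WB@(3,1): attacks (4,2) (4,0) (2,2) (1,3) (2,0) [ray(1,-1) blocked at (4,0); ray(-1,1) blocked at (1,3)]
  WB@(4,0): attacks (3,1) [ray(-1,1) blocked at (3,1)]
  WR@(4,1): attacks (4,2) (4,3) (4,4) (4,0) (3,1) [ray(0,1) blocked at (4,4); ray(0,-1) blocked at (4,0); ray(-1,0) blocked at (3,1)]
  WN@(4,4): attacks (3,2) (2,3)
Union (10 distinct): (1,3) (2,0) (2,2) (2,3) (3,1) (3,2) (4,0) (4,2) (4,3) (4,4)

Answer: 10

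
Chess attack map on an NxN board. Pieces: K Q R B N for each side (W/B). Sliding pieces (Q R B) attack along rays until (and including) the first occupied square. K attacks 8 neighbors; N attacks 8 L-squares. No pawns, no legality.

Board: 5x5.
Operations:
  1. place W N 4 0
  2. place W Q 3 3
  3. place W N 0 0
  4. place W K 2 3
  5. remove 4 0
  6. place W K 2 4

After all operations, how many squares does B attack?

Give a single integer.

Answer: 0

Derivation:
Op 1: place WN@(4,0)
Op 2: place WQ@(3,3)
Op 3: place WN@(0,0)
Op 4: place WK@(2,3)
Op 5: remove (4,0)
Op 6: place WK@(2,4)
Per-piece attacks for B:
Union (0 distinct): (none)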